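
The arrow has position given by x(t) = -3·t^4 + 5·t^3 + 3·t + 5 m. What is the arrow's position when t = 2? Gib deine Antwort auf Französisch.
Nous avons la position x(t) = -3·t^4 + 5·t^3 + 3·t + 5. En substituant t = 2: x(2) = 3.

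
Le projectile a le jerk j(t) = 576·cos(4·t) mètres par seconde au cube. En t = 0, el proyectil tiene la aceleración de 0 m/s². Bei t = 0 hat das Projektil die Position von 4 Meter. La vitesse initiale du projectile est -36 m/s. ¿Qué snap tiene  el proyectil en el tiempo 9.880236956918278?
Para resolver esto, necesitamos tomar 1 derivada de nuestra ecuación de la sacudida j(t) = 576·cos(4·t). La derivada de la sacudida da el snap: s(t) = -2304·sin(4·t). Tenemos el snap s(t) = -2304·sin(4·t). Sustituyendo t = 9.880236956918278: s(9.880236956918278) = -2231.78038884356.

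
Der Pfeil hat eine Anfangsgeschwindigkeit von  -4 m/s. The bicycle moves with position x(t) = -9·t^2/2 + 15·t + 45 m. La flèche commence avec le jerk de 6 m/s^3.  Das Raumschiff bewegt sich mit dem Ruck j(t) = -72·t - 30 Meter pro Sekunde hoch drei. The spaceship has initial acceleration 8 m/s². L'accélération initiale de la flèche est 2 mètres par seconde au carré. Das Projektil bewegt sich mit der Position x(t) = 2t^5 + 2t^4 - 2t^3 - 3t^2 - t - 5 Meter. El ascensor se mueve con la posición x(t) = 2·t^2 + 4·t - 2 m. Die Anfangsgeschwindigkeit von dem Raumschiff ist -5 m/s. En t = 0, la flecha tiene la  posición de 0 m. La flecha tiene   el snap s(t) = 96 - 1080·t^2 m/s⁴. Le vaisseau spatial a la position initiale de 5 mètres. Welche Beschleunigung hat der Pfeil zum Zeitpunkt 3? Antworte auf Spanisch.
Partiendo del snap s(t) = 96 - 1080·t^2, tomamos 2 integrales. La integral del snap, con j(0) = 6, da la sacudida: j(t) = -360·t^3 + 96·t + 6. La integral de la sacudida, con a(0) = 2, da la aceleración: a(t) = -90·t^4 + 48·t^2 + 6·t + 2. Usando a(t) = -90·t^4 + 48·t^2 + 6·t + 2 y sustituyendo t = 3, encontramos a = -6838.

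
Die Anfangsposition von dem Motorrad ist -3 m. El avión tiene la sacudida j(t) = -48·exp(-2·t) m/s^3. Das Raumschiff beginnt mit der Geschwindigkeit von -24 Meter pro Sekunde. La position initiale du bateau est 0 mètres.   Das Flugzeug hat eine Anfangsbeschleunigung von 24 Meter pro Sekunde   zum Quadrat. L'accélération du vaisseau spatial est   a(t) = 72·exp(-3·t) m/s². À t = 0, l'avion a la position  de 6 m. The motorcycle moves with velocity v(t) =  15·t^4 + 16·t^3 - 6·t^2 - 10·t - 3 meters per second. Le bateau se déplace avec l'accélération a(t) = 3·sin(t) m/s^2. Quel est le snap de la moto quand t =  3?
En partant de la vitesse v(t) = 15·t^4 + 16·t^3 - 6·t^2 - 10·t - 3, nous prenons 3 dérivées. La dérivée de la vitesse donne l'accélération: a(t) = 60·t^3 + 48·t^2 - 12·t - 10. En dérivant l'accélération, nous obtenons le jerk: j(t) = 180·t^2 + 96·t - 12. La dérivée du jerk donne le snap: s(t) = 360·t + 96. De l'équation du snap s(t) = 360·t + 96, nous substituons t = 3 pour obtenir s = 1176.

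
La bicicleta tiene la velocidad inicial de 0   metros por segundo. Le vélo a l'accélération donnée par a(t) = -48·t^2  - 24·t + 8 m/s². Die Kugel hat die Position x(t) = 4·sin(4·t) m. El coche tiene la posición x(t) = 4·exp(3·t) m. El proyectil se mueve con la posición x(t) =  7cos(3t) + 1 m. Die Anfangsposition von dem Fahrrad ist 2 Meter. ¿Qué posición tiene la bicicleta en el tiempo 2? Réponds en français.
Nous devons trouver l'intégrale de notre équation de l'accélération a(t) = -48·t^2 - 24·t + 8 2 fois. En intégrant l'accélération et en utilisant la condition initiale v(0) = 0, nous obtenons v(t) = 4·t·(-4·t^2 - 3·t + 2). En prenant ∫v(t)dt et en appliquant x(0) = 2, nous trouvons x(t) = -4·t^4 - 4·t^3 + 4·t^2 + 2. En utilisant x(t) = -4·t^4 - 4·t^3 + 4·t^2 + 2 et en substituant t = 2, nous trouvons x = -78.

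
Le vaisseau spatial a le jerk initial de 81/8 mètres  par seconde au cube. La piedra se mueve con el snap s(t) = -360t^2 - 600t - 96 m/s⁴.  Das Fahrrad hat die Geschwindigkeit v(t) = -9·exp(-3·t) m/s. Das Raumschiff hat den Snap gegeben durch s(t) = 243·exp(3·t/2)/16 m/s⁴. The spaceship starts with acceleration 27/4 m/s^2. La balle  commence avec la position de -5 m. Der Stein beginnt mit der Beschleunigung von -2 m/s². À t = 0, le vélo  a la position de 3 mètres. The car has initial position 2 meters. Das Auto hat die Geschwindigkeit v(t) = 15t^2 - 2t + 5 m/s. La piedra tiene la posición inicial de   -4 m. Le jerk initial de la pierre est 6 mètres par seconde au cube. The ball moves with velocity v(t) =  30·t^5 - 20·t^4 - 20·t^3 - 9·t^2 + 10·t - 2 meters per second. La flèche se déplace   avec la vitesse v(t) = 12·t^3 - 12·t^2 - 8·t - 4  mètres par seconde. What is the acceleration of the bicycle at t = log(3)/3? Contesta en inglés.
Starting from velocity v(t) = -9·exp(-3·t), we take 1 derivative. Taking d/dt of v(t), we find a(t) = 27·exp(-3·t). From the given acceleration equation a(t) = 27·exp(-3·t), we substitute t = log(3)/3 to get a = 9.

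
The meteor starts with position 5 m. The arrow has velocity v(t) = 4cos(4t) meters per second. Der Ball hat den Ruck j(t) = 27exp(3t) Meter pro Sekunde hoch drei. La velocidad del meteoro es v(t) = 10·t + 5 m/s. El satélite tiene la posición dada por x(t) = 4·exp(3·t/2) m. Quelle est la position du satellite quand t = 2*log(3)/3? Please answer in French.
De l'équation de la position x(t) = 4·exp(3·t/2), nous substituons t = 2*log(3)/3 pour obtenir x = 12.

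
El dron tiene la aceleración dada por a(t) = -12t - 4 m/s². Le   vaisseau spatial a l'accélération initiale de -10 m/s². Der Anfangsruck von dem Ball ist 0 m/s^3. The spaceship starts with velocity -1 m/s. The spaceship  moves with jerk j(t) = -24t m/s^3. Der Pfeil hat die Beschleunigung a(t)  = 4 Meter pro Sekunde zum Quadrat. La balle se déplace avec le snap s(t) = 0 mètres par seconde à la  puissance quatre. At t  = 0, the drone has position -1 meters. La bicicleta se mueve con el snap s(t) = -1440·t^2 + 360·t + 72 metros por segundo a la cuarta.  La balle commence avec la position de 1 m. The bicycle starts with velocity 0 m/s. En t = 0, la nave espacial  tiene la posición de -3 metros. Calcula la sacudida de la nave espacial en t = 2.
Tenemos la sacudida j(t) = -24·t. Sustituyendo t = 2: j(2) = -48.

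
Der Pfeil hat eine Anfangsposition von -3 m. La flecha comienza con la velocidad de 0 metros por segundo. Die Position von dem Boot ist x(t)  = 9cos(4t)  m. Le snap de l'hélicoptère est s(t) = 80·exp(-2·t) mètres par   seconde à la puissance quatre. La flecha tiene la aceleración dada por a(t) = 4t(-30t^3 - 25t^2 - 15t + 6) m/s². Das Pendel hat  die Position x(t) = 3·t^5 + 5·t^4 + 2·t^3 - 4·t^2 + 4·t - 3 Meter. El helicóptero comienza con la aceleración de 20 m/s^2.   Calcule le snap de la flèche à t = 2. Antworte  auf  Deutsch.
Wir müssen unsere Gleichung für die Beschleunigung a(t) = 4·t·(-30·t^3 - 25·t^2 - 15·t + 6) 2-mal ableiten. Mit d/dt von a(t) finden wir j(t) = -120·t^3 - 100·t^2 + 4·t·(-90·t^2 - 50·t - 15) - 60·t + 24. Durch Ableiten von dem Ruck erhalten wir den Snap: s(t) = -720·t^2 + 4·t·(-180·t - 50) - 400·t - 120. Aus der Gleichung für den Snap s(t) = -720·t^2 + 4·t·(-180·t - 50) - 400·t - 120, setzen wir t = 2 ein und erhalten s = -7080.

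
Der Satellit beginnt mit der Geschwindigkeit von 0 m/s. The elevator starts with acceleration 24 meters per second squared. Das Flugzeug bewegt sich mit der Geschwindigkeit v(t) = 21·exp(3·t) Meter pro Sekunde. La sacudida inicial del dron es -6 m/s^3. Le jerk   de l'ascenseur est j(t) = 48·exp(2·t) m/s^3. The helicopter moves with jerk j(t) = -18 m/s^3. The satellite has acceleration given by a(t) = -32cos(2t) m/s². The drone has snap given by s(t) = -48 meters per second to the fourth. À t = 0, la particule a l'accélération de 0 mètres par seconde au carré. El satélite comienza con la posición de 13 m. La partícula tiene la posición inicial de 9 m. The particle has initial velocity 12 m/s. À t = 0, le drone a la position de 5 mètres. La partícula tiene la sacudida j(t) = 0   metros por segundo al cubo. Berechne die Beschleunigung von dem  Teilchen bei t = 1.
Wir müssen unsere Gleichung für den Ruck j(t) = 0 1-mal integrieren. Durch Integration von dem Ruck und Verwendung der Anfangsbedingung a(0) = 0, erhalten wir a(t) = 0. Mit a(t) = 0 und Einsetzen von t = 1, finden wir a = 0.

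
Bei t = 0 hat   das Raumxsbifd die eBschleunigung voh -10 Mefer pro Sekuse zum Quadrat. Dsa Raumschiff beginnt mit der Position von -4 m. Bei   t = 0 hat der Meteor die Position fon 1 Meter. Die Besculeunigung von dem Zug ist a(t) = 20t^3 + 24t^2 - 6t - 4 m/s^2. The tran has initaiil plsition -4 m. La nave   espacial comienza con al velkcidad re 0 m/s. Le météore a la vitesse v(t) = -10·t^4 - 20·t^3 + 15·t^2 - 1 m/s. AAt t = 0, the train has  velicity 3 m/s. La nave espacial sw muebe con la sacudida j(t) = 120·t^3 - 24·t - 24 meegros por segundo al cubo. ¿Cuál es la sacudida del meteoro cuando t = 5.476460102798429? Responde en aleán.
Ausgehend von der Geschwindigkeit v(t) = -10·t^4 - 20·t^3 + 15·t^2 - 1, nehmen wir 2 Ableitungen. Mit d/dt von v(t) finden wir a(t) = -40·t^3 - 60·t^2 + 30·t. Die Ableitung von der Beschleunigung ergibt den Ruck: j(t) = -120·t^2 - 120·t + 30. Wir haben den Ruck j(t) = -120·t^2 - 120·t + 30. Durch Einsetzen von t = 5.476460102798429: j(5.476460102798429) = -4226.16904324097.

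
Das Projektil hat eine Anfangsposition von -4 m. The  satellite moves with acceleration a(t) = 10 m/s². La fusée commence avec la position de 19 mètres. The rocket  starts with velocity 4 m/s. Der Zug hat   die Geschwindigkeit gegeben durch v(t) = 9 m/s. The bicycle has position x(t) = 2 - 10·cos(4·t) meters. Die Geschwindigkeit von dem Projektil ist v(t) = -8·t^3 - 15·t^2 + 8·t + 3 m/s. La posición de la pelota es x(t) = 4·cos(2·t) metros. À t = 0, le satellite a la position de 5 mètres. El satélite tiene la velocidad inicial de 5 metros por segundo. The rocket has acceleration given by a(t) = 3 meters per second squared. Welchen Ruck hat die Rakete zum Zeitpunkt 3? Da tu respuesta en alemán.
Um dies zu lösen, müssen wir 1 Ableitung unserer Gleichung für die Beschleunigung a(t) = 3 nehmen. Durch Ableiten von der Beschleunigung erhalten wir den Ruck: j(t) = 0. Mit j(t) = 0 und Einsetzen von t = 3, finden wir j = 0.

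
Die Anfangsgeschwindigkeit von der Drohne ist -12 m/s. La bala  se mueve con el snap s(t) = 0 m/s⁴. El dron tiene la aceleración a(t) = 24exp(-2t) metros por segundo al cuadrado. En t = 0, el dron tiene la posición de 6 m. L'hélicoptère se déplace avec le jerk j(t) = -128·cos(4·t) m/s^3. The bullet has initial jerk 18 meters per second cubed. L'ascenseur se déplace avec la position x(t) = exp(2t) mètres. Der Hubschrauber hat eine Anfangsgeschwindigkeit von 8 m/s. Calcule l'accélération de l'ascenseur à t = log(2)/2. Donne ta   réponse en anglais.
We must differentiate our position equation x(t) = exp(2·t) 2 times. Differentiating position, we get velocity: v(t) = 2·exp(2·t). The derivative of velocity gives acceleration: a(t) = 4·exp(2·t). From the given acceleration equation a(t) = 4·exp(2·t), we substitute t = log(2)/2 to get a = 8.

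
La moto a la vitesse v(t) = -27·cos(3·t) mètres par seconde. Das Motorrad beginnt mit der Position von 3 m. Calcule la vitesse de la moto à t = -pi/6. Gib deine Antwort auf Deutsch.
Aus der Gleichung für die Geschwindigkeit v(t) = -27·cos(3·t), setzen wir t = -pi/6 ein und erhalten v = 0.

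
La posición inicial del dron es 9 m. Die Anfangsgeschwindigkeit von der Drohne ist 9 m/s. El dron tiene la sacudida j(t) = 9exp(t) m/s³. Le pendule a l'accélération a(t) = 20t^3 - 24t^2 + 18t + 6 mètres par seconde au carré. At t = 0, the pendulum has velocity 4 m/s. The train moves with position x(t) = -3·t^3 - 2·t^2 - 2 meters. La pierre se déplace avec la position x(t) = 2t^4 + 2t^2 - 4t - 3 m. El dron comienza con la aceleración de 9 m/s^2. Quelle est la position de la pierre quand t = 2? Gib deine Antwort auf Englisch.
We have position x(t) = 2·t^4 + 2·t^2 - 4·t - 3. Substituting t = 2: x(2) = 29.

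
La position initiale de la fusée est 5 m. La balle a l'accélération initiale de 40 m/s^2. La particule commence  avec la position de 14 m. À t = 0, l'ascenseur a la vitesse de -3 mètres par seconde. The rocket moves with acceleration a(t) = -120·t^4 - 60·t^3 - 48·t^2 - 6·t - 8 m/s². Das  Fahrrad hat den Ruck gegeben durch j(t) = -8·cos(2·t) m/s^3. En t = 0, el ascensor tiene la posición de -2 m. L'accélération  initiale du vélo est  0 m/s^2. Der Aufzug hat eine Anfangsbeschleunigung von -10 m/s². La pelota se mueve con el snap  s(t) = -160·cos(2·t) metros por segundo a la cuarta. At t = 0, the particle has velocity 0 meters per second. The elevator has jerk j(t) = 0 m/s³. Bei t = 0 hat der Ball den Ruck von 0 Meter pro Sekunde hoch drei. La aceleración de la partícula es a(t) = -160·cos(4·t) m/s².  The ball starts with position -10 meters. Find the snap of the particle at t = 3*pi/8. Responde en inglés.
To solve this, we need to take 2 derivatives of our acceleration equation a(t) = -160·cos(4·t). Differentiating acceleration, we get jerk: j(t) = 640·sin(4·t). The derivative of jerk gives snap: s(t) = 2560·cos(4·t). Using s(t) = 2560·cos(4·t) and substituting t = 3*pi/8, we find s = 0.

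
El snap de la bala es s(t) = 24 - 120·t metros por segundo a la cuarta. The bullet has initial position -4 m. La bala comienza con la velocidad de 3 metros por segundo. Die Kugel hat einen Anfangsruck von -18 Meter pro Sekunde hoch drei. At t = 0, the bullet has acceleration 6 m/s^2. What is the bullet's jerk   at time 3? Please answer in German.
Wir müssen die Stammfunktion unserer Gleichung für den Snap s(t) = 24 - 120·t 1-mal finden. Das Integral von dem Snap, mit j(0) = -18, ergibt den Ruck: j(t) = -60·t^2 + 24·t - 18. Aus der Gleichung für den Ruck j(t) = -60·t^2 + 24·t - 18, setzen wir t = 3 ein und erhalten j = -486.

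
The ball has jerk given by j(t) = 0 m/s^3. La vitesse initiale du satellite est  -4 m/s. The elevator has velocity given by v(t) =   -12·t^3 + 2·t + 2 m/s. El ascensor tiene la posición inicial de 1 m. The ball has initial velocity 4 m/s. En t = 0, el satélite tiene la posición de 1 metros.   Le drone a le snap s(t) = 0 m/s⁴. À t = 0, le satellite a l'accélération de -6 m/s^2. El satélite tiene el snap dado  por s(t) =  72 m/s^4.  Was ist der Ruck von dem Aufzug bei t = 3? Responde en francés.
Nous devons dériver notre équation de la vitesse v(t) = -12·t^3 + 2·t + 2 2 fois. En dérivant la vitesse, nous obtenons l'accélération: a(t) = 2 - 36·t^2. La dérivée de l'accélération donne le jerk: j(t) = -72·t. Nous avons le jerk j(t) = -72·t. En substituant t = 3: j(3) = -216.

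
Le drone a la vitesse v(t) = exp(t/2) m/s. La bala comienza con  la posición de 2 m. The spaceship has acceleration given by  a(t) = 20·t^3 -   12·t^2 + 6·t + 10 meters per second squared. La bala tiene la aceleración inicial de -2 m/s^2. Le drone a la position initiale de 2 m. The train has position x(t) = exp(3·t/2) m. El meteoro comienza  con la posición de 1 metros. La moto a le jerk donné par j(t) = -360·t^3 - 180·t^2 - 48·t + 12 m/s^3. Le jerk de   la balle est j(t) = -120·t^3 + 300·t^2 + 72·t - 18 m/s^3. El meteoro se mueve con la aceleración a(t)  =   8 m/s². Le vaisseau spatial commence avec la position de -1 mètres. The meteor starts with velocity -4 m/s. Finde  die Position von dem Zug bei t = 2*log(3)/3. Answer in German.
Wir haben die Position x(t) = exp(3·t/2). Durch Einsetzen von t = 2*log(3)/3: x(2*log(3)/3) = 3.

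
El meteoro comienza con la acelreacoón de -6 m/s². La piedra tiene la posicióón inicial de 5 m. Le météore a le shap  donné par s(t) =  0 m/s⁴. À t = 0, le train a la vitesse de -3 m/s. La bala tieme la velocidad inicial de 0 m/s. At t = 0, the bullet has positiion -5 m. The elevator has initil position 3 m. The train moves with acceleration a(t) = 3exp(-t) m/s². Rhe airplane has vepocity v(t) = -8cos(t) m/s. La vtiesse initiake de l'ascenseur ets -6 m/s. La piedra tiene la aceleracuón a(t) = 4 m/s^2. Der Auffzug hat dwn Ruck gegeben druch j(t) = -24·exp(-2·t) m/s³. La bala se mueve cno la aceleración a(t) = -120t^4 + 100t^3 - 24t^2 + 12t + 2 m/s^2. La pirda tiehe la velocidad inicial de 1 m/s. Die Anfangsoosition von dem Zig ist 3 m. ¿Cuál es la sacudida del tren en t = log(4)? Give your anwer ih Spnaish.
Para resolver esto, necesitamos tomar 1 derivada de nuestra ecuación de la aceleración a(t) = 3·exp(-t). La derivada de la aceleración da la sacudida: j(t) = -3·exp(-t). Usando j(t) = -3·exp(-t) y sustituyendo t = log(4), encontramos j = -3/4.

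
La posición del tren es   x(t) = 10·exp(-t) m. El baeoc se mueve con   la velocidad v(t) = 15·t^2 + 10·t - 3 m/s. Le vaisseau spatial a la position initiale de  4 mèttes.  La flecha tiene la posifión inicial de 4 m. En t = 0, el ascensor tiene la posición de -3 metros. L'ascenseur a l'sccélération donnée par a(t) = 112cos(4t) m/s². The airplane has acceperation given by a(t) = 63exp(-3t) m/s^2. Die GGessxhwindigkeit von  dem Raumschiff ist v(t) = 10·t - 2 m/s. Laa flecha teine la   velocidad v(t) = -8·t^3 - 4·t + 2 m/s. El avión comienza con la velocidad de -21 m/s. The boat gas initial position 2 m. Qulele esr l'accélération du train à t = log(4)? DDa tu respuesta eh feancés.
Pour résoudre ceci, nous devons prendre 2 dérivées de notre équation de la position x(t) = 10·exp(-t). La dérivée de la position donne la vitesse: v(t) = -10·exp(-t). En dérivant la vitesse, nous obtenons l'accélération: a(t) = 10·exp(-t). De l'équation de l'accélération a(t) = 10·exp(-t), nous substituons t = log(4) pour obtenir a = 5/2.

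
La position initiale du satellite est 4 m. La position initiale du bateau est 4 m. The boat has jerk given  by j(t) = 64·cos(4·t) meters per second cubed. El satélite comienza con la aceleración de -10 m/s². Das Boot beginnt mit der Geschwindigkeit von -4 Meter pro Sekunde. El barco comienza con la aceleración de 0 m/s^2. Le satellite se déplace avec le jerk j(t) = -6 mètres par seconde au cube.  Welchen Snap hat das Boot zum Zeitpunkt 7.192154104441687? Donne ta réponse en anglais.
To solve this, we need to take 1 derivative of our jerk equation j(t) = 64·cos(4·t). The derivative of jerk gives snap: s(t) = -256·sin(4·t). From the given snap equation s(t) = -256·sin(4·t), we substitute t = 7.192154104441687 to get s = 121.446446775228.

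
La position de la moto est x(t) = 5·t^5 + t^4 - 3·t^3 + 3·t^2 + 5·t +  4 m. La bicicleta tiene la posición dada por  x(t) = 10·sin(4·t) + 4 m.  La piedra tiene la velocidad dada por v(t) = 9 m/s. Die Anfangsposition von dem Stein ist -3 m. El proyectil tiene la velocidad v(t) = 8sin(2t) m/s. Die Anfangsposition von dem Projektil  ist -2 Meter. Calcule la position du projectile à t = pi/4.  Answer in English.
We must find the integral of our velocity equation v(t) = 8·sin(2·t) 1 time. The integral of velocity, with x(0) = -2, gives position: x(t) = 2 - 4·cos(2·t). Using x(t) = 2 - 4·cos(2·t) and substituting t = pi/4, we find x = 2.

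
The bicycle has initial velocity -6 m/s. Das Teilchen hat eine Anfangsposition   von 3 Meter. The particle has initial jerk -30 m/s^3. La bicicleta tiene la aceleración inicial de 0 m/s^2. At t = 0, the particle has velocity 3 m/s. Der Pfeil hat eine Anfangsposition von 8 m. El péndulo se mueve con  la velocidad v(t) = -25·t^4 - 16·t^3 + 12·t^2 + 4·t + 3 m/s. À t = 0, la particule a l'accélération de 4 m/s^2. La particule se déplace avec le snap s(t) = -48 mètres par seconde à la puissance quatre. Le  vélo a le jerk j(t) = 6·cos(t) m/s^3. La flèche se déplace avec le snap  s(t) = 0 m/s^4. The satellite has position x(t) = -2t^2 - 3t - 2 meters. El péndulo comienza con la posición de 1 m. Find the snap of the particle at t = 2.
From the given snap equation s(t) = -48, we substitute t = 2 to get s = -48.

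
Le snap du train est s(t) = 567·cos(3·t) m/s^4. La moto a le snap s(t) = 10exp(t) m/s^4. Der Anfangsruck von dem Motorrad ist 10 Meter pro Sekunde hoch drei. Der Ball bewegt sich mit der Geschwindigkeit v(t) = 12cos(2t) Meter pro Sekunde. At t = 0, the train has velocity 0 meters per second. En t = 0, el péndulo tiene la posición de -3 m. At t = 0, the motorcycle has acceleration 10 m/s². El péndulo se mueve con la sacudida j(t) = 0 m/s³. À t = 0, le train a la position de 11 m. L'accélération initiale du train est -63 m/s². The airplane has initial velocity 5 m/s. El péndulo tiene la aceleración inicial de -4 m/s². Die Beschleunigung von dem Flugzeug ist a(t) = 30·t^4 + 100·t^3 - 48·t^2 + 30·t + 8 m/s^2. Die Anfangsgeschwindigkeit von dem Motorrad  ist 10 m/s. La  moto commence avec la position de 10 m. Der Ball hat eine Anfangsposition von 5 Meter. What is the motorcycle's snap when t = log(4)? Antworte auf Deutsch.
Wir haben den Snap s(t) = 10·exp(t). Durch Einsetzen von t = log(4): s(log(4)) = 40.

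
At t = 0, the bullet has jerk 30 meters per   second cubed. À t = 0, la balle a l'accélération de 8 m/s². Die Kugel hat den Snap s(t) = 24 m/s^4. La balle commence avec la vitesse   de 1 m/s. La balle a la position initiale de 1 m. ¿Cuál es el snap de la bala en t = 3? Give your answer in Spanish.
Tenemos el snap s(t) = 24. Sustituyendo t = 3: s(3) = 24.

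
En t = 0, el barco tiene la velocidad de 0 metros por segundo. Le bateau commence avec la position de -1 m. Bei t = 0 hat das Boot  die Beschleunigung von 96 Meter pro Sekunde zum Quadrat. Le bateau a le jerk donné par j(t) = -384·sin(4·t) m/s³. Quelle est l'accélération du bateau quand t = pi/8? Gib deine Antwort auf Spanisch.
Para resolver esto, necesitamos tomar 1 antiderivada de nuestra ecuación de la sacudida j(t) = -384·sin(4·t). Integrando la sacudida y usando la condición inicial a(0) = 96, obtenemos a(t) = 96·cos(4·t). Usando a(t) = 96·cos(4·t) y sustituyendo t = pi/8, encontramos a = 0.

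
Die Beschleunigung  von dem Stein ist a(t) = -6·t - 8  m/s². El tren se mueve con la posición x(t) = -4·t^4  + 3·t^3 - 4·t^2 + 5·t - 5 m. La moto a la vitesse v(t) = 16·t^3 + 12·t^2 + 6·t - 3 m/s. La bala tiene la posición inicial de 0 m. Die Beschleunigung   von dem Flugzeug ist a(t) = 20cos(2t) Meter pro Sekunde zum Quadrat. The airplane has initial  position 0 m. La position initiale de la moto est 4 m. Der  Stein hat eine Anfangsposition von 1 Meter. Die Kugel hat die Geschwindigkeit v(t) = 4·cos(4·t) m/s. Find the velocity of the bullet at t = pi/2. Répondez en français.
Nous avons la vitesse v(t) = 4·cos(4·t). En substituant t = pi/2: v(pi/2) = 4.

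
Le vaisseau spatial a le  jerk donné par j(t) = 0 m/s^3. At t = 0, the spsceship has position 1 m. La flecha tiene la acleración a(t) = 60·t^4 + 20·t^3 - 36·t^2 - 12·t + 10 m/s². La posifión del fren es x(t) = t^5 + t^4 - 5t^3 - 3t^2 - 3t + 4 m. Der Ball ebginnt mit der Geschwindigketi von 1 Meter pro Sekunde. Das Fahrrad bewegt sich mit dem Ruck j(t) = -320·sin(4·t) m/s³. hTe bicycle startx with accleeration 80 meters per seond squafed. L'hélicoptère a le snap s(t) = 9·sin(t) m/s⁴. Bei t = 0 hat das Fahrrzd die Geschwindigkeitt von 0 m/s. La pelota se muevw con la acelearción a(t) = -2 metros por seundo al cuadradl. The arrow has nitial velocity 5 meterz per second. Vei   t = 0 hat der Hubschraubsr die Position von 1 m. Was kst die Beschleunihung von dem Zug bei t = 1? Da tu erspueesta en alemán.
Um dies zu lösen, müssen wir 2 Ableitungen unserer Gleichung für die Position x(t) = t^5 + t^4 - 5·t^3 - 3·t^2 - 3·t + 4 nehmen. Die Ableitung von der Position ergibt die Geschwindigkeit: v(t) = 5·t^4 + 4·t^3 - 15·t^2 - 6·t - 3. Durch Ableiten von der Geschwindigkeit erhalten wir die Beschleunigung: a(t) = 20·t^3 + 12·t^2 - 30·t - 6. Wir haben die Beschleunigung a(t) = 20·t^3 + 12·t^2 - 30·t - 6. Durch Einsetzen von t = 1: a(1) = -4.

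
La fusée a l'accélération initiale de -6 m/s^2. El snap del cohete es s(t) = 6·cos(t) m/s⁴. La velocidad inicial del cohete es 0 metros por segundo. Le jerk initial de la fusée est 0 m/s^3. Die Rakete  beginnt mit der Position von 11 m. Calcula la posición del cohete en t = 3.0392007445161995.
Debemos encontrar la integral de nuestra ecuación del snap s(t) = 6·cos(t) 4 veces. La antiderivada del snap, con j(0) = 0, da la sacudida: j(t) = 6·sin(t). Tomando ∫j(t)dt y aplicando a(0) = -6, encontramos a(t) = -6·cos(t). La antiderivada de la aceleración es la velocidad. Usando v(0) = 0, obtenemos v(t) = -6·sin(t). Tomando ∫v(t)dt y aplicando x(0) = 11, encontramos x(t) = 6·cos(t) + 5. De la ecuación de la posición x(t) = 6·cos(t) + 5, sustituimos t = 3.0392007445161995 para obtener x = -0.968575160371625.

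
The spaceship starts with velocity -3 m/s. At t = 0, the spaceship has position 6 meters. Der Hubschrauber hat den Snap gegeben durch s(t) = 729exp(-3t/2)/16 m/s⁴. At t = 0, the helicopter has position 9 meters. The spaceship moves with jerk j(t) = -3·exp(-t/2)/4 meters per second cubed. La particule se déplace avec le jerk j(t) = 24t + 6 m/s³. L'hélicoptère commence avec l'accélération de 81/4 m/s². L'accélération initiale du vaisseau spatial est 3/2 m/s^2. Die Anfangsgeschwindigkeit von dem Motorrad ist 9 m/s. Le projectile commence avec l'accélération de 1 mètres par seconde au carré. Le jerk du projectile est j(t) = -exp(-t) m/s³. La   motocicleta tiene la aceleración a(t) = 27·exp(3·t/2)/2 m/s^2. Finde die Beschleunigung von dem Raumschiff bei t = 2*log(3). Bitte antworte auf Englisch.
Starting from jerk j(t) = -3·exp(-t/2)/4, we take 1 antiderivative. Finding the integral of j(t) and using a(0) = 3/2: a(t) = 3·exp(-t/2)/2. Using a(t) = 3·exp(-t/2)/2 and substituting t = 2*log(3), we find a = 1/2.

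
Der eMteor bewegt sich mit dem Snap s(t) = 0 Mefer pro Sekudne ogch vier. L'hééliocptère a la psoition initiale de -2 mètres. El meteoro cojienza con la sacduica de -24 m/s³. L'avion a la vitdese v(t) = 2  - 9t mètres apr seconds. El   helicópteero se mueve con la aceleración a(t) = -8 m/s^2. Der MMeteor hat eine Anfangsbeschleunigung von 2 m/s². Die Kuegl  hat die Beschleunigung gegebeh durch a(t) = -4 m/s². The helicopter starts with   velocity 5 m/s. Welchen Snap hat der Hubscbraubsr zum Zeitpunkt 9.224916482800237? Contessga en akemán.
Ausgehend von der Beschleunigung a(t) = -8, nehmen wir 2 Ableitungen. Durch Ableiten von der Beschleunigung erhalten wir den Ruck: j(t) = 0. Durch Ableiten von dem Ruck erhalten wir den Snap: s(t) = 0. Wir haben den Snap s(t) = 0. Durch Einsetzen von t = 9.224916482800237: s(9.224916482800237) = 0.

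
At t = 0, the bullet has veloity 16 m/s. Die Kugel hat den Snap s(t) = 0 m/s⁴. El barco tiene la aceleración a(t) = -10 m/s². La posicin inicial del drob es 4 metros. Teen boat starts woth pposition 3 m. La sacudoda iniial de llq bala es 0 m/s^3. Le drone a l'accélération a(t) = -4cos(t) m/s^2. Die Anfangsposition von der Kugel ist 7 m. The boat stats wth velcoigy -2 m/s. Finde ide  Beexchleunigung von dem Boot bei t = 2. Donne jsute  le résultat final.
Die Antwort ist -10.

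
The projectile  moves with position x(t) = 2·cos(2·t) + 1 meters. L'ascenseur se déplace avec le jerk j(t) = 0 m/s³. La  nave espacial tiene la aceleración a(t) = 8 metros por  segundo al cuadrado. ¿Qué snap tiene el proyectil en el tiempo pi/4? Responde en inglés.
Starting from position x(t) = 2·cos(2·t) + 1, we take 4 derivatives. The derivative of position gives velocity: v(t) = -4·sin(2·t). Differentiating velocity, we get acceleration: a(t) = -8·cos(2·t). Taking d/dt of a(t), we find j(t) = 16·sin(2·t). Differentiating jerk, we get snap: s(t) = 32·cos(2·t). From the given snap equation s(t) = 32·cos(2·t), we substitute t = pi/4 to get s = 0.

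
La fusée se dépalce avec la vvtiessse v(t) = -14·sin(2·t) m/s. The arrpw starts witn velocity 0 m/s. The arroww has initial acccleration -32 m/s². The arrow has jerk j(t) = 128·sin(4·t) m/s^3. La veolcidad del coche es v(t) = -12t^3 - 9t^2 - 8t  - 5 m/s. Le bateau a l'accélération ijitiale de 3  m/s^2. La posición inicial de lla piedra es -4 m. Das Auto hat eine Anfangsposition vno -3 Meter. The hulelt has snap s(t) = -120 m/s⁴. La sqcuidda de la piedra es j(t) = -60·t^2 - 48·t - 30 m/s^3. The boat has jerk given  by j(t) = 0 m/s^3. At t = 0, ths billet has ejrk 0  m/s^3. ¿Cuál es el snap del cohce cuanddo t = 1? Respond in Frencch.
En partant de la vitesse v(t) = -12·t^3 - 9·t^2 - 8·t - 5, nous prenons 3 dérivées. En dérivant la vitesse, nous obtenons l'accélération: a(t) = -36·t^2 - 18·t - 8. La dérivée de l'accélération donne le jerk: j(t) = -72·t - 18. En prenant d/dt de j(t), nous trouvons s(t) = -72. En utilisant s(t) = -72 et en substituant t = 1, nous trouvons s = -72.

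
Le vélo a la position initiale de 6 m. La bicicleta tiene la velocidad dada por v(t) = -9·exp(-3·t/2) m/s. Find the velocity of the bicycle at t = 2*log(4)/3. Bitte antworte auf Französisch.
De l'équation de la vitesse v(t) = -9·exp(-3·t/2), nous substituons t = 2*log(4)/3 pour obtenir v = -9/4.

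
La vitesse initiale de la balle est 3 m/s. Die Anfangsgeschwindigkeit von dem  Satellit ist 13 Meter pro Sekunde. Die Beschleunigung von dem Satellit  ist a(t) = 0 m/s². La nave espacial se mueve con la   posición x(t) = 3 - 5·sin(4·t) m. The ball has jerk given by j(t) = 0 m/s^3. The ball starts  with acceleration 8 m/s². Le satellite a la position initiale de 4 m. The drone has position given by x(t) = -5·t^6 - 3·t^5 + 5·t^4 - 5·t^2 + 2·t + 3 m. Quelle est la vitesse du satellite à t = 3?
Nous devons trouver l'intégrale de notre équation de l'accélération a(t) = 0 1 fois. La primitive de l'accélération est la vitesse. En utilisant v(0) = 13, nous obtenons v(t) = 13. En utilisant v(t) = 13 et en substituant t = 3, nous trouvons v = 13.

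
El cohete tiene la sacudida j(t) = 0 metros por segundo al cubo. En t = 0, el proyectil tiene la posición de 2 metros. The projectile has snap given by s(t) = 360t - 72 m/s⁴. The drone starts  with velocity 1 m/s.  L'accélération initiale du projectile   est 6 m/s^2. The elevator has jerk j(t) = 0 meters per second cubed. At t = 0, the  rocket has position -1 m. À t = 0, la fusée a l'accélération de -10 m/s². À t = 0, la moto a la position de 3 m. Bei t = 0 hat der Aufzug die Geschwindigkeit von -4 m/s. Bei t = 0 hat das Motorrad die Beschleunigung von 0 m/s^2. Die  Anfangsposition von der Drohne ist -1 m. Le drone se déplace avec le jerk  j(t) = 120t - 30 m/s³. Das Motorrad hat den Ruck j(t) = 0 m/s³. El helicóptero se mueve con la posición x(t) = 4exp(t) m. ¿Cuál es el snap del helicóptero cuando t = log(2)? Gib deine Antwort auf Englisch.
To solve this, we need to take 4 derivatives of our position equation x(t) = 4·exp(t). The derivative of position gives velocity: v(t) = 4·exp(t). The derivative of velocity gives acceleration: a(t) = 4·exp(t). Taking d/dt of a(t), we find j(t) = 4·exp(t). The derivative of jerk gives snap: s(t) = 4·exp(t). Using s(t) = 4·exp(t) and substituting t = log(2), we find s = 8.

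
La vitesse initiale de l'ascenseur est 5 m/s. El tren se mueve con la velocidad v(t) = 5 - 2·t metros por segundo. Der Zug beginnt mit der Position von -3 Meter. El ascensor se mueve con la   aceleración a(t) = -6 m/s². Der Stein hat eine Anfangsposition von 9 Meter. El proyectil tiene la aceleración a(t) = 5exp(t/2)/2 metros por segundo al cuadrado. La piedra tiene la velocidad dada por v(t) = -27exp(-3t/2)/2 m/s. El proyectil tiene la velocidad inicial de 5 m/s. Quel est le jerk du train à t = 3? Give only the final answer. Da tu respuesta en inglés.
The answer is 0.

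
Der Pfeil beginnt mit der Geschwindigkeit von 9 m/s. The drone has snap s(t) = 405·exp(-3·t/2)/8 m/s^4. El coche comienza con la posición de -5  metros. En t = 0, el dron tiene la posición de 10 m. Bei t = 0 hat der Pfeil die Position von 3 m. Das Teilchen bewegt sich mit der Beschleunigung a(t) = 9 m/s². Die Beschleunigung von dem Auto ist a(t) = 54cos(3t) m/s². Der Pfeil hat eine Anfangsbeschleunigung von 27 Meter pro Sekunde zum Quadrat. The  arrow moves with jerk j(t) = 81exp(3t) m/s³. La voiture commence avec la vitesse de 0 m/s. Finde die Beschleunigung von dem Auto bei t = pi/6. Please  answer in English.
From the given acceleration equation a(t) = 54·cos(3·t), we substitute t = pi/6 to get a = 0.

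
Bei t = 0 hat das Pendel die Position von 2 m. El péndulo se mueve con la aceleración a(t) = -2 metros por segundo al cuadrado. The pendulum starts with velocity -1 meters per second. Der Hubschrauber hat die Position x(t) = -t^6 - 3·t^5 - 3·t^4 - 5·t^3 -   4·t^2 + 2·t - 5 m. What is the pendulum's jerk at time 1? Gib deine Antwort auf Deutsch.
Um dies zu lösen, müssen wir 1 Ableitung unserer Gleichung für die Beschleunigung a(t) = -2 nehmen. Mit d/dt von a(t) finden wir j(t) = 0. Mit j(t) = 0 und Einsetzen von t = 1, finden wir j = 0.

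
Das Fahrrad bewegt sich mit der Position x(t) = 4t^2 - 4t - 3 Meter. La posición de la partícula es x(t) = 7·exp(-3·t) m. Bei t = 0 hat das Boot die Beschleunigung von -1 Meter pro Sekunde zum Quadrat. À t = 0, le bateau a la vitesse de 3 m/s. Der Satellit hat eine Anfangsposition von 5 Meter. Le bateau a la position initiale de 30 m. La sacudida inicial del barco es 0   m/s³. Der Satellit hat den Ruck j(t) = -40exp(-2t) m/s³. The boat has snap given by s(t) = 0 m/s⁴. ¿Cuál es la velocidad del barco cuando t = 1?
Partiendo del snap s(t) = 0, tomamos 3 integrales. La integral del snap es la sacudida. Usando j(0) = 0, obtenemos j(t) = 0. Tomando ∫j(t)dt y aplicando a(0) = -1, encontramos a(t) = -1. Tomando ∫a(t)dt y aplicando v(0) = 3, encontramos v(t) = 3 - t. Tenemos la velocidad v(t) = 3 - t. Sustituyendo t = 1: v(1) = 2.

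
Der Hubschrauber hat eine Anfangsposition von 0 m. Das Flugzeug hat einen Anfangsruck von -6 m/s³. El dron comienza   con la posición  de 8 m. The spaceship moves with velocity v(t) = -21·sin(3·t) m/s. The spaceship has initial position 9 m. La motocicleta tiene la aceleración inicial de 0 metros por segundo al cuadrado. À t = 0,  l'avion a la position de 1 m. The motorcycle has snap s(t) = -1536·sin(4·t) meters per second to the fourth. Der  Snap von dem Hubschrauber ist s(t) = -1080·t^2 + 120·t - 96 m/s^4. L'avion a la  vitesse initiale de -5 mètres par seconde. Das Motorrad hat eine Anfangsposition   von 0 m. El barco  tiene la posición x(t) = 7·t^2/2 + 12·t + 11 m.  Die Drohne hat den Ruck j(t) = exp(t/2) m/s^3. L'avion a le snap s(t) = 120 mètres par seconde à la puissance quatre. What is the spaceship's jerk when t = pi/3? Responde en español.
Para resolver esto, necesitamos tomar 2 derivadas de nuestra ecuación de la velocidad v(t) = -21·sin(3·t). Derivando la velocidad, obtenemos la aceleración: a(t) = -63·cos(3·t). La derivada de la aceleración da la sacudida: j(t) = 189·sin(3·t). De la ecuación de la sacudida j(t) = 189·sin(3·t), sustituimos t = pi/3 para obtener j = 0.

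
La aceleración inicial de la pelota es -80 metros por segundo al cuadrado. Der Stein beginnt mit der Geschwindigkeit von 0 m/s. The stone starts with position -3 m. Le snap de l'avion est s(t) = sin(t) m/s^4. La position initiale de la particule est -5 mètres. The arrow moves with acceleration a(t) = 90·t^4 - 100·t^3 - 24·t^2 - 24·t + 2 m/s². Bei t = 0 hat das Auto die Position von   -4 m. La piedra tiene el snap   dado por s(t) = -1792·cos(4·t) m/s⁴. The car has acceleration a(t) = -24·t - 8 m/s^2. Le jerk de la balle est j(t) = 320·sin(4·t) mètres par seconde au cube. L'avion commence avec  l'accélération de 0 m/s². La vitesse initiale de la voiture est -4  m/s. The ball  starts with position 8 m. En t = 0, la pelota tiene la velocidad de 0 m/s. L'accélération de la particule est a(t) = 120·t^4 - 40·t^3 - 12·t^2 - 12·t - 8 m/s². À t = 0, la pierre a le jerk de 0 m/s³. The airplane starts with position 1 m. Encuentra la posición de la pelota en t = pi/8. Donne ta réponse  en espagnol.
Para resolver esto, necesitamos tomar 3 integrales de nuestra ecuación de la sacudida j(t) = 320·sin(4·t). La integral de la sacudida es la aceleración. Usando a(0) = -80, obtenemos a(t) = -80·cos(4·t). La antiderivada de la aceleración, con v(0) = 0, da la velocidad: v(t) = -20·sin(4·t). Integrando la velocidad y usando la condición inicial x(0) = 8, obtenemos x(t) = 5·cos(4·t) + 3. Usando x(t) = 5·cos(4·t) + 3 y sustituyendo t = pi/8, encontramos x = 3.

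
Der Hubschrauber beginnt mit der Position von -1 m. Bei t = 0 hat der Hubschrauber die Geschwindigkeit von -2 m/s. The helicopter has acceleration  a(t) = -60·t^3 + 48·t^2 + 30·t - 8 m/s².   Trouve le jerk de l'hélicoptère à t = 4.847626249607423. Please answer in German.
Um dies zu lösen, müssen wir 1 Ableitung unserer Gleichung für die Beschleunigung a(t) = -60·t^3 + 48·t^2 + 30·t - 8 nehmen. Durch Ableiten von der Beschleunigung erhalten wir den Ruck: j(t) = -180·t^2 + 96·t + 30. Wir haben den Ruck j(t) = -180·t^2 + 96·t + 30. Durch Einsetzen von t = 4.847626249607423: j(4.847626249607423) = -3734.53432609661.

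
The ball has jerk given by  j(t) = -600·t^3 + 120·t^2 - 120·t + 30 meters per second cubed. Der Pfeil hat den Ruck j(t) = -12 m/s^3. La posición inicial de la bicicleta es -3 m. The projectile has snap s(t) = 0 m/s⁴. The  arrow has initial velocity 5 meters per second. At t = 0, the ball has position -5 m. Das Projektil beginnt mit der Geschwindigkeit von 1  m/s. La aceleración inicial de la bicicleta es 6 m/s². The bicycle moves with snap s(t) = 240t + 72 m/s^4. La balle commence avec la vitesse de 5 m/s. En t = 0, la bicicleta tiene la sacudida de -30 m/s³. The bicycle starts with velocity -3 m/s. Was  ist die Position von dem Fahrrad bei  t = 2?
Wir müssen unsere Gleichung für den Snap s(t) = 240·t + 72 4-mal integrieren. Das Integral von dem Snap ist der Ruck. Mit j(0) = -30 erhalten wir j(t) = 120·t^2 + 72·t - 30. Mit ∫j(t)dt und Anwendung von a(0) = 6, finden wir a(t) = 40·t^3 + 36·t^2 - 30·t + 6. Das Integral von der Beschleunigung, mit v(0) = -3, ergibt die Geschwindigkeit: v(t) = 10·t^4 + 12·t^3 - 15·t^2 + 6·t - 3. Das Integral von der Geschwindigkeit ist die Position. Mit x(0) = -3 erhalten wir x(t) = 2·t^5 + 3·t^4 - 5·t^3 + 3·t^2 - 3·t - 3. Wir haben die Position x(t) = 2·t^5 + 3·t^4 - 5·t^3 + 3·t^2 - 3·t - 3. Durch Einsetzen von t = 2: x(2) = 75.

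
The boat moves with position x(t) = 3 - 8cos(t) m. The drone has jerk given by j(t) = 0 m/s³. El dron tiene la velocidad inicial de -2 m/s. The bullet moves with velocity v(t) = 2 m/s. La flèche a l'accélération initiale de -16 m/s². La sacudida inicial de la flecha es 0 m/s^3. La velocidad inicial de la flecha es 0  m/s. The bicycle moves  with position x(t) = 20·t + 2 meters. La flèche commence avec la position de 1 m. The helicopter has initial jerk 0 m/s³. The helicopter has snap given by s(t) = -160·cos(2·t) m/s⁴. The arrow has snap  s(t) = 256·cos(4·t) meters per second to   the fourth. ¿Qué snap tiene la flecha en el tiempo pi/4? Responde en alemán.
Aus der Gleichung für den Snap s(t) = 256·cos(4·t), setzen wir t = pi/4 ein und erhalten s = -256.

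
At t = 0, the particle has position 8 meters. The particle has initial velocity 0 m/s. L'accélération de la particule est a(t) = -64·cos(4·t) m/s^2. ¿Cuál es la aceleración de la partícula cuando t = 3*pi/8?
Usando a(t) = -64·cos(4·t) y sustituyendo t = 3*pi/8, encontramos a = 0.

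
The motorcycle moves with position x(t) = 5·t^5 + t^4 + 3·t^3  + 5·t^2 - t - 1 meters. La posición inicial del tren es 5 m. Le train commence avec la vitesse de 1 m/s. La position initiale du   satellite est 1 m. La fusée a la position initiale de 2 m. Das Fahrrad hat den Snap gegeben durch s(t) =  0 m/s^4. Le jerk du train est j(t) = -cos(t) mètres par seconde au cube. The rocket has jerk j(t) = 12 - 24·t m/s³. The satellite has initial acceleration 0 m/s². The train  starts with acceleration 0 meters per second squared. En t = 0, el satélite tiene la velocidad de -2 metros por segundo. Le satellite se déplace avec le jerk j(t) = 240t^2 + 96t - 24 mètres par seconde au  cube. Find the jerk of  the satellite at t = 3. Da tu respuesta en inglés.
Using j(t) = 240·t^2 + 96·t - 24 and substituting t = 3, we find j = 2424.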